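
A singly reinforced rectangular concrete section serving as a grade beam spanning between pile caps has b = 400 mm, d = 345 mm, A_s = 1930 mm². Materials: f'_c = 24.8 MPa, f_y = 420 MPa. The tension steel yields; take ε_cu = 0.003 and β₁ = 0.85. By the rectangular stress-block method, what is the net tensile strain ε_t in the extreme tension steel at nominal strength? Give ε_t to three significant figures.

ε_t ≈ 0.00615

a = A_s f_y/(0.85 f'_c b) = 96.13 mm.
β₁ = 0.85, so c = a/β₁ = 96.13/0.85 = 113.09 mm.
From the linear strain diagram with ε_cu = 0.003: ε_t = 0.003 (d − c)/c = 0.003 × (345 − 113.09)/113.09 = 0.00615.
Since ε_t ≥ 0.005, the section is tension-controlled.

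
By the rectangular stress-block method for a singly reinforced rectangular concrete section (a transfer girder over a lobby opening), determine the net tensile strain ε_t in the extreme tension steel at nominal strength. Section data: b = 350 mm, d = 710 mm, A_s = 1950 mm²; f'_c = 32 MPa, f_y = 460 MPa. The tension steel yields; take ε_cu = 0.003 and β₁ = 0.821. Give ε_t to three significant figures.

ε_t ≈ 0.0156

a = A_s f_y/(0.85 f'_c b) = 94.22 mm.
β₁ = 0.821, so c = a/β₁ = 94.22/0.821 = 114.76 mm.
From the linear strain diagram with ε_cu = 0.003: ε_t = 0.003 (d − c)/c = 0.003 × (710 − 114.76)/114.76 = 0.0156.
Since ε_t ≥ 0.005, the section is tension-controlled.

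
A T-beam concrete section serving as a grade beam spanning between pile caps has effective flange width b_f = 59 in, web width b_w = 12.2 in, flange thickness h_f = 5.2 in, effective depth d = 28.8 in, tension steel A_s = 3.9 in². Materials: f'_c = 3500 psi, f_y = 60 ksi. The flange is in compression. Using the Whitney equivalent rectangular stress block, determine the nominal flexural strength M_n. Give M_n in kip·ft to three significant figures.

M_n ≈ 549 kip·ft

Tension: T = A_s f_y = 3.9 × 60 = 234 kips.
Try a within the flange: a = T/(0.85 f'_c b_f) = 234/(0.85 × 3.5 × 59) = 1.333 in.
Since a = 1.333 ≤ h_f = 5.2 in, the stress block lies entirely in the flange; analyse as a rectangular beam of width b_f.
M_n = T(d − a/2) = 234 × (28.8 − 0.6665) = 6583.2 kip·in.
M_n = 6583.2/12 = 548.60 kip·ft.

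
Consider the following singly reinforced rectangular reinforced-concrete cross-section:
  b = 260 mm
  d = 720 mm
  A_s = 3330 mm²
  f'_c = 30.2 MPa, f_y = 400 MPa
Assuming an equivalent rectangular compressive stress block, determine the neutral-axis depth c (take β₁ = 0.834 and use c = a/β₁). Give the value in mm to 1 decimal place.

T = A_s f_y = 3330 × 400 = 1332000 N = 1332 kN.
Setting C = 0.85 f'_c a b equal to T: a = 1332000/(0.85 × 30.2 × 260) = 199.574 mm.
With β₁ = 0.834, c = a/β₁ = 199.574/0.834 = 239.3 mm.

c ≈ 239.3 mm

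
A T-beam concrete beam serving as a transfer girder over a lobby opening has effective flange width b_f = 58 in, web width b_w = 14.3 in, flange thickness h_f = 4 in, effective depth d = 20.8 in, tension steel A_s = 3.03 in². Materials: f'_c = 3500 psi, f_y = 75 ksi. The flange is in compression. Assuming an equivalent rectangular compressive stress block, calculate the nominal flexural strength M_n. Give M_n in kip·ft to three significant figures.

Tension: T = A_s f_y = 3.03 × 75 = 227.25 kips.
Try a within the flange: a = T/(0.85 f'_c b_f) = 227.25/(0.85 × 3.5 × 58) = 1.317 in.
Since a = 1.317 ≤ h_f = 4 in, the stress block lies entirely in the flange; analyse as a rectangular beam of width b_f.
M_n = T(d − a/2) = 227.25 × (20.8 − 0.6585) = 4577.2 kip·in.
M_n = 4577.2/12 = 381.43 kip·ft.

M_n ≈ 381 kip·ft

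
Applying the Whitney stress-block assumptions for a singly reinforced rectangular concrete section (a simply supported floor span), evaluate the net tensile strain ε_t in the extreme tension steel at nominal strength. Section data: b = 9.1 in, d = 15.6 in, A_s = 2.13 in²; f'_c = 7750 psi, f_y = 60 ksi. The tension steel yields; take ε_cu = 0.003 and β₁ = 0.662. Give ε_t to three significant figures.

a = A_s f_y/(0.85 f'_c b) = 2.132 in.
β₁ = 0.662, so c = a/β₁ = 2.132/0.662 = 3.221 in.
From the linear strain diagram with ε_cu = 0.003: ε_t = 0.003 (d − c)/c = 0.003 × (15.6 − 3.221)/3.221 = 0.0115.
Since ε_t ≥ 0.005, the section is tension-controlled.

ε_t ≈ 0.0115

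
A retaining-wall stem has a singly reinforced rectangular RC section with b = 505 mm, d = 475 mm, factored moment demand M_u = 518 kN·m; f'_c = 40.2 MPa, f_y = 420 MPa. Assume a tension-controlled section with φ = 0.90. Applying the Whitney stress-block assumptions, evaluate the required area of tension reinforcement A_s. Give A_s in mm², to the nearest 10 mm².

M_n = M_u/φ = 518/0.90 = 575.556 kN·m.
With M_n = 0.85 f'_c a b (d − a/2), solve the quadratic for a:
a = d − √(d² − 2M_n/(0.85 f'_c b)) = 475 − √(475² − 2 × 575.556×10⁶/(0.85 × 40.2 × 505)) = 76.36 mm.
A_s = 0.85 f'_c a b / f_y = 0.85 × 40.2 × 76.36 × 505 / 420 = 3137.3 mm².

A_s ≈ 3140 mm²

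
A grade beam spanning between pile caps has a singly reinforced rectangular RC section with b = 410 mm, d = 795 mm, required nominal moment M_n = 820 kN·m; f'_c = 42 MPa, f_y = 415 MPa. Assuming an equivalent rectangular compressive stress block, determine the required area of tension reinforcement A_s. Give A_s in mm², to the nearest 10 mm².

A_s ≈ 2610 mm²

With M_n = 0.85 f'_c a b (d − a/2), solve the quadratic for a:
a = d − √(d² − 2M_n/(0.85 f'_c b)) = 795 − √(795² − 2 × 820×10⁶/(0.85 × 42 × 410)) = 73.90 mm.
A_s = 0.85 f'_c a b / f_y = 0.85 × 42 × 73.90 × 410 / 415 = 2606.4 mm².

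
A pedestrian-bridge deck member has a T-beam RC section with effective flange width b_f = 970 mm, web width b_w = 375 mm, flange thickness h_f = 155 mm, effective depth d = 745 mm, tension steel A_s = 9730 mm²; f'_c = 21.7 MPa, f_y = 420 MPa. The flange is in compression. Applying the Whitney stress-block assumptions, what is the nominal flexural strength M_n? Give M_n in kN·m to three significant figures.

Tension: T = A_s f_y = 9730 × 420 = 4086600 N.
Try a within the flange: a = T/(0.85 f'_c b_f) = 4086600/(0.85 × 21.7 × 970) = 228.41 mm.
a = 228.41 > h_f = 155 mm: the block extends into the web. Split into flange-overhang and web parts.
C_f = 0.85 f'_c (b_f − b_w) h_f = 0.85 × 21.7 × (970 − 375) × 155 = 1701090 N.
Remaining web compression depth: a_w = (T − C_f)/(0.85 f'_c b_w) = (4086600 − 1701090)/(0.85 × 21.7 × 375) = 344.88 mm.
M_n = C_f(d − h_f/2) + (T − C_f)(d − a_w/2) = 1701090 × (745 − 77.5) + 2385510 × (745 − 172.44) = 1135.48 + 1365.85 = 2501.33 × 10⁶ N·mm.
M_n = 2501.33 kN·m.

M_n ≈ 2500 kN·m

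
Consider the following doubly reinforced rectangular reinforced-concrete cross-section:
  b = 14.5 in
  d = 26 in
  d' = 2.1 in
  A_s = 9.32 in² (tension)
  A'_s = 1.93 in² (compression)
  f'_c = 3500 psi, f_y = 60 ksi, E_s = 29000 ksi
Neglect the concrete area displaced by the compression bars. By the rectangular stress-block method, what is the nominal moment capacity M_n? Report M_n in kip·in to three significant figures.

M_n ≈ 12000 kip·in

Assume both steels yield.
a = (A_s − A'_s) f_y/(0.85 f'_c b) = (9.32 − 1.93) × 60/(0.85 × 3.5 × 14.5) = 10.279 in.
c = a/β₁ = 10.279/0.85 = 12.093 in; ε'_s = 0.003(c − d')/c = 0.0025 ≥ ε_y = 0.0021, so the compression steel yields.
M_n = (A_s − A'_s) f_y (d − a/2) + A'_s f_y (d − d') = 443.4 × (26 − 5.1395) + 115.8 × (26 − 2.1) = 9249.5 + 2767.6 = 12017.1 kip·in.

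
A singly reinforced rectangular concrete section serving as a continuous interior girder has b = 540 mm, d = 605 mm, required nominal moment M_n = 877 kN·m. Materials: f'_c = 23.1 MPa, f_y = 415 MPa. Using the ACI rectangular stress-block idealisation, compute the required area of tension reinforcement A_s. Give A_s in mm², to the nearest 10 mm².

With M_n = 0.85 f'_c a b (d − a/2), solve the quadratic for a:
a = d − √(d² − 2M_n/(0.85 f'_c b)) = 605 − √(605² − 2 × 877×10⁶/(0.85 × 23.1 × 540)) = 157.12 mm.
A_s = 0.85 f'_c a b / f_y = 0.85 × 23.1 × 157.12 × 540 / 415 = 4014.3 mm².

A_s ≈ 4010 mm²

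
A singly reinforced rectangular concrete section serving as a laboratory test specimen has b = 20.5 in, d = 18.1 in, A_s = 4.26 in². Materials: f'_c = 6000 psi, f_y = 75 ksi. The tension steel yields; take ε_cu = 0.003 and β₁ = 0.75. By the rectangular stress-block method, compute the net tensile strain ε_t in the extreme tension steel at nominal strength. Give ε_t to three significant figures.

ε_t ≈ 0.0103

a = A_s f_y/(0.85 f'_c b) = 3.056 in.
β₁ = 0.75, so c = a/β₁ = 3.056/0.75 = 4.075 in.
From the linear strain diagram with ε_cu = 0.003: ε_t = 0.003 (d − c)/c = 0.003 × (18.1 − 4.075)/4.075 = 0.0103.
Since ε_t ≥ 0.005, the section is tension-controlled.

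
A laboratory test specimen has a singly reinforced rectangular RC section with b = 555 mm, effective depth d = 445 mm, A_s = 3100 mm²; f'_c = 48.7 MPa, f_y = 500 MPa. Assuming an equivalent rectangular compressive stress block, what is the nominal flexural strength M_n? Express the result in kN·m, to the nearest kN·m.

M_n ≈ 637 kN·m

T = A_s f_y = 3100 × 500 = 1550000 N = 1550 kN.
From C = T: a = T/(0.85 f'_c b) = 1550000/(0.85 × 48.7 × 555) = 67.47 mm.
M_n = T(d − a/2) = 1550 kN × (445 − 33.735) mm = 637.46 kN·m.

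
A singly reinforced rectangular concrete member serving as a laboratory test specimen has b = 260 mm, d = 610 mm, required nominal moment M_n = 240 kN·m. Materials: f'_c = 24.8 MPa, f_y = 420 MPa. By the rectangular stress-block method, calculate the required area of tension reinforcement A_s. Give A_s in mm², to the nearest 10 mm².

With M_n = 0.85 f'_c a b (d − a/2), solve the quadratic for a:
a = d − √(d² − 2M_n/(0.85 f'_c b)) = 610 − √(610² − 2 × 240×10⁶/(0.85 × 24.8 × 260)) = 76.59 mm.
A_s = 0.85 f'_c a b / f_y = 0.85 × 24.8 × 76.59 × 260 / 420 = 999.5 mm².

A_s ≈ 1000 mm²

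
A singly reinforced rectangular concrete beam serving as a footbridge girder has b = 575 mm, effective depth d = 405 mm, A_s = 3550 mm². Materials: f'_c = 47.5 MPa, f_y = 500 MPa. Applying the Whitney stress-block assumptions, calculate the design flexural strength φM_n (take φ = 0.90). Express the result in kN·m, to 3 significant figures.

T = A_s f_y = 3550 × 500 = 1775000 N = 1775 kN.
From C = T: a = T/(0.85 f'_c b) = 1775000/(0.85 × 47.5 × 575) = 76.46 mm.
M_n = T(d − a/2) = 1775 kN × (405 − 38.23) mm = 651.02 kN·m.
φM_n = 0.90 × 651.02 = 585.92 kN·m.

φM_n ≈ 586 kN·m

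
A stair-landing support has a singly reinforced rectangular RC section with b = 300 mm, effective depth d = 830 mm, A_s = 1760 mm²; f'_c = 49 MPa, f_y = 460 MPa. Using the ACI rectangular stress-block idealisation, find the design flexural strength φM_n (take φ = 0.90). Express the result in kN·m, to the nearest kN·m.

φM_n ≈ 581 kN·m

T = A_s f_y = 1760 × 460 = 809600 N = 809.6 kN.
From C = T: a = T/(0.85 f'_c b) = 809600/(0.85 × 49 × 300) = 64.79 mm.
M_n = T(d − a/2) = 809.6 kN × (830 − 32.395) mm = 645.74 kN·m.
φM_n = 0.90 × 645.74 = 581.17 kN·m.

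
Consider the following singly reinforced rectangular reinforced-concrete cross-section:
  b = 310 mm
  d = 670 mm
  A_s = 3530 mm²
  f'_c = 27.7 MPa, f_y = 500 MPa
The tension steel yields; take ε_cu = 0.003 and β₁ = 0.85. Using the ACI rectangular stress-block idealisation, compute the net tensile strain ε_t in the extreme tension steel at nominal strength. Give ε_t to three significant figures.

a = A_s f_y/(0.85 f'_c b) = 241.82 mm.
β₁ = 0.85, so c = a/β₁ = 241.82/0.85 = 284.49 mm.
From the linear strain diagram with ε_cu = 0.003: ε_t = 0.003 (d − c)/c = 0.003 × (670 − 284.49)/284.49 = 0.00407.
ε_t is between 0.004 and 0.005 — transition zone.

ε_t ≈ 0.00407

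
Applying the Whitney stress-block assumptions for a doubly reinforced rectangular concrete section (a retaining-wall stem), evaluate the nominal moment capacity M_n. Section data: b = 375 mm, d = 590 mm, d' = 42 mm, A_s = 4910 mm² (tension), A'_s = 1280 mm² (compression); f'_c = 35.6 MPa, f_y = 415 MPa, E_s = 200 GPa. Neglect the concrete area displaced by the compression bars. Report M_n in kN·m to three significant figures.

M_n ≈ 1080 kN·m

Assume both tension and compression steel yield.
Net tension couple steel: A_s − A'_s = 3630 mm².
a = (A_s − A'_s) f_y / (0.85 f'_c b) = 1506450/(0.85 × 35.6 × 375) = 132.76 mm.
c = a/β₁ = 132.76/0.796 = 166.78 mm; ε'_s = 0.003(c − d')/c = 0.0022 ≥ f_y/E_s = 0.0021, so compression steel does yield.
M_n = (A_s − A'_s) f_y (d − a/2) + A'_s f_y (d − d') = [1506450 × (590 − 66.38) + 531200 × (590 − 42)] × 10⁻⁶ = 788.81 + 291.10 = 1079.91 kN·m.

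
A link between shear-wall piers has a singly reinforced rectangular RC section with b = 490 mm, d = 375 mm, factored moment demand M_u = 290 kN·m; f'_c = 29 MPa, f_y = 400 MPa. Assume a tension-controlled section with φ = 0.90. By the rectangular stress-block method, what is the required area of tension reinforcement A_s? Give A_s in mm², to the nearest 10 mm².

M_n = M_u/φ = 290/0.90 = 322.222 kN·m.
With M_n = 0.85 f'_c a b (d − a/2), solve the quadratic for a:
a = d − √(d² − 2M_n/(0.85 f'_c b)) = 375 − √(375² − 2 × 322.222×10⁶/(0.85 × 29 × 490)) = 79.58 mm.
A_s = 0.85 f'_c a b / f_y = 0.85 × 29 × 79.58 × 490 / 400 = 2403.0 mm².

A_s ≈ 2400 mm²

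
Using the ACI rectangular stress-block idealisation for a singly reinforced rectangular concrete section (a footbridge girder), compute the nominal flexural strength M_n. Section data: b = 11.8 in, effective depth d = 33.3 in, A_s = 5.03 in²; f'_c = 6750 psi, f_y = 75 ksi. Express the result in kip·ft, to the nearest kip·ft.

M_n ≈ 959 kip·ft

T = A_s f_y = 5.03 × 75 = 377.25 kips.
a = T/(0.85 f'_c b) = 377.25/(0.85 × 6.75 × 11.8) = 5.572 in.
M_n = T(d − a/2) = 377.25 × (33.3 − 2.786) = 11511.4 kip·in = 11511.4/12 = 959.28 kip·ft.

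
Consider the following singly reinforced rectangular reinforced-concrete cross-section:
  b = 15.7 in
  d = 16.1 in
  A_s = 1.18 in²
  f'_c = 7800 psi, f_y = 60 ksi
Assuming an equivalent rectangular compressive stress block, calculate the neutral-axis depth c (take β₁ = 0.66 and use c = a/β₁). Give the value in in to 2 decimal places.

T = A_s f_y = 1.18 × 60 = 70.8 kips.
a = T/(0.85 f'_c b) = 70.8/(0.85 × 7.8 × 15.7) = 0.6802 in.
With β₁ = 0.66, c = a/β₁ = 0.6802/0.66 = 1.03 in.

c ≈ 1.03 in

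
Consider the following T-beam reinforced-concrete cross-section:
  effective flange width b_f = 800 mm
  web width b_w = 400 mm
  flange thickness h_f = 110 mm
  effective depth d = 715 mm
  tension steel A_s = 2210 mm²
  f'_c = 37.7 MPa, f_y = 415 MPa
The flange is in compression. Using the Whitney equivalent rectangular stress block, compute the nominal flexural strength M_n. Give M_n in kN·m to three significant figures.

M_n ≈ 639 kN·m

Tension: T = A_s f_y = 2210 × 415 = 917150 N.
Try a within the flange: a = T/(0.85 f'_c b_f) = 917150/(0.85 × 37.7 × 800) = 35.78 mm.
Since a = 35.78 ≤ h_f = 110 mm, the stress block lies entirely in the flange; analyse as a rectangular beam of width b_f.
M_n = T(d − a/2) = 917150 × (715 − 17.89) = 639.35 × 10⁶ N·mm.
M_n = 639.35 kN·m.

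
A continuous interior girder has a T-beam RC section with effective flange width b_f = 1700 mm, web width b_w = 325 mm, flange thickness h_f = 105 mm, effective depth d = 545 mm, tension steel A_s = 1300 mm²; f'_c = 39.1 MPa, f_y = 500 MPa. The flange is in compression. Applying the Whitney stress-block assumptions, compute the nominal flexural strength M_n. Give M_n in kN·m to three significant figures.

M_n ≈ 351 kN·m

Tension: T = A_s f_y = 1300 × 500 = 650000 N.
Try a within the flange: a = T/(0.85 f'_c b_f) = 650000/(0.85 × 39.1 × 1700) = 11.50 mm.
Since a = 11.50 ≤ h_f = 105 mm, the stress block lies entirely in the flange; analyse as a rectangular beam of width b_f.
M_n = T(d − a/2) = 650000 × (545 − 5.75) = 350.51 × 10⁶ N·mm.
M_n = 350.51 kN·m.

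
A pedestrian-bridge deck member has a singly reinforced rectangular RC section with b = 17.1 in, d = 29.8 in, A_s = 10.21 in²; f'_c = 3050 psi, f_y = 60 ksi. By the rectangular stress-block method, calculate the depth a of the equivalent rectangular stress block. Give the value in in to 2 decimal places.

a ≈ 13.82 in

T = A_s f_y = 10.21 × 60 = 612.6 kips.
a = T/(0.85 f'_c b) = 612.6/(0.85 × 3.05 × 17.1) = 13.82 in.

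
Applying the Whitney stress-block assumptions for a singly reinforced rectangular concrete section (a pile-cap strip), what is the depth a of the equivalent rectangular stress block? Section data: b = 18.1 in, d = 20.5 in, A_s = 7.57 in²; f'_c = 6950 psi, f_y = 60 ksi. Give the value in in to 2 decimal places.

a ≈ 4.25 in

T = A_s f_y = 7.57 × 60 = 454.2 kips.
a = T/(0.85 f'_c b) = 454.2/(0.85 × 6.95 × 18.1) = 4.25 in.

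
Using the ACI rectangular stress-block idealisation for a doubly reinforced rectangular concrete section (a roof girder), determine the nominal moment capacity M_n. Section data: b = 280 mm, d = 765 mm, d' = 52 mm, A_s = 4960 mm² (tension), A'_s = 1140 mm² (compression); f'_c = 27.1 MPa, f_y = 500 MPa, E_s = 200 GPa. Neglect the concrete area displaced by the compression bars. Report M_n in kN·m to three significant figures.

Assume both tension and compression steel yield.
Net tension couple steel: A_s − A'_s = 3820 mm².
a = (A_s − A'_s) f_y / (0.85 f'_c b) = 1910000/(0.85 × 27.1 × 280) = 296.13 mm.
c = a/β₁ = 296.13/0.85 = 348.39 mm; ε'_s = 0.003(c − d')/c = 0.0026 ≥ f_y/E_s = 0.0025, so compression steel does yield.
M_n = (A_s − A'_s) f_y (d − a/2) + A'_s f_y (d − d') = [1910000 × (765 − 148.065) + 570000 × (765 − 52)] × 10⁻⁶ = 1178.35 + 406.41 = 1584.76 kN·m.

M_n ≈ 1580 kN·m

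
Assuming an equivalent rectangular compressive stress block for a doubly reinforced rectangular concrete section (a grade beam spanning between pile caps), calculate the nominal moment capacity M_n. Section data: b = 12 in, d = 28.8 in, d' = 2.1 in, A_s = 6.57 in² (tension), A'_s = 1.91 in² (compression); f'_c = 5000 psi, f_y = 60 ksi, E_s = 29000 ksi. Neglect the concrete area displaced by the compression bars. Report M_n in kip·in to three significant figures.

M_n ≈ 10300 kip·in

Assume both steels yield.
a = (A_s − A'_s) f_y/(0.85 f'_c b) = (6.57 − 1.91) × 60/(0.85 × 5 × 12) = 5.482 in.
c = a/β₁ = 5.482/0.8 = 6.853 in; ε'_s = 0.003(c − d')/c = 0.0021 ≥ ε_y = 0.0021, so the compression steel yields.
M_n = (A_s − A'_s) f_y (d − a/2) + A'_s f_y (d − d') = 279.6 × (28.8 − 2.741) + 114.6 × (28.8 − 2.1) = 7286.1 + 3059.8 = 10345.9 kip·in.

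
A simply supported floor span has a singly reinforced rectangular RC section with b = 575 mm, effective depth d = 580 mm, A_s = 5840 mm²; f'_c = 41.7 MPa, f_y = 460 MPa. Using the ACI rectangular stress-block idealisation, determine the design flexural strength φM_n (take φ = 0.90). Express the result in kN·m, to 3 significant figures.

T = A_s f_y = 5840 × 460 = 2686400 N = 2686.4 kN.
From C = T: a = T/(0.85 f'_c b) = 2686400/(0.85 × 41.7 × 575) = 131.81 mm.
M_n = T(d − a/2) = 2686.4 kN × (580 − 65.905) mm = 1381.06 kN·m.
φM_n = 0.90 × 1381.06 = 1242.95 kN·m.

φM_n ≈ 1240 kN·m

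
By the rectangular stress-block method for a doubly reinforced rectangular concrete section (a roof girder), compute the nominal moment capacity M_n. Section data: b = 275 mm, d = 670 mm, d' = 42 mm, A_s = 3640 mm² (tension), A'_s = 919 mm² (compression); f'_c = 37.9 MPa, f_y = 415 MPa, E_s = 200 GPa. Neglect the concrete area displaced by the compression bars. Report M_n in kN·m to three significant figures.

Assume both tension and compression steel yield.
Net tension couple steel: A_s − A'_s = 2721 mm².
a = (A_s − A'_s) f_y / (0.85 f'_c b) = 1129215/(0.85 × 37.9 × 275) = 127.46 mm.
c = a/β₁ = 127.46/0.779 = 163.62 mm; ε'_s = 0.003(c − d')/c = 0.0022 ≥ f_y/E_s = 0.0021, so compression steel does yield.
M_n = (A_s − A'_s) f_y (d − a/2) + A'_s f_y (d − d') = [1129215 × (670 − 63.73) + 381385 × (670 − 42)] × 10⁻⁶ = 684.61 + 239.51 = 924.12 kN·m.

M_n ≈ 924 kN·m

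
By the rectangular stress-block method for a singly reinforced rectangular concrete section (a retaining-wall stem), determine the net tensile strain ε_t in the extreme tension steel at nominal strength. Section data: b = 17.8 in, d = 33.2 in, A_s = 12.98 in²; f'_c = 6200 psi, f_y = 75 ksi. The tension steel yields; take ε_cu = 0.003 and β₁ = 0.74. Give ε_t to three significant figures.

ε_t ≈ 0.00410

a = A_s f_y/(0.85 f'_c b) = 10.378 in.
β₁ = 0.74, so c = a/β₁ = 10.378/0.74 = 14.024 in.
From the linear strain diagram with ε_cu = 0.003: ε_t = 0.003 (d − c)/c = 0.003 × (33.2 − 14.024)/14.024 = 0.00410.
ε_t is between 0.004 and 0.005 — transition zone.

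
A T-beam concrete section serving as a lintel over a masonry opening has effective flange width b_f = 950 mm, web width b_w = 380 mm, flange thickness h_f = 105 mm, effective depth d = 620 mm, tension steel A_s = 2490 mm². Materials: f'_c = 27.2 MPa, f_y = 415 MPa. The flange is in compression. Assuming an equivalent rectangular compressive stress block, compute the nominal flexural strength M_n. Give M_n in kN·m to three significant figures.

M_n ≈ 616 kN·m

Tension: T = A_s f_y = 2490 × 415 = 1033350 N.
Try a within the flange: a = T/(0.85 f'_c b_f) = 1033350/(0.85 × 27.2 × 950) = 47.05 mm.
Since a = 47.05 ≤ h_f = 105 mm, the stress block lies entirely in the flange; analyse as a rectangular beam of width b_f.
M_n = T(d − a/2) = 1033350 × (620 − 23.525) = 616.37 × 10⁶ N·mm.
M_n = 616.37 kN·m.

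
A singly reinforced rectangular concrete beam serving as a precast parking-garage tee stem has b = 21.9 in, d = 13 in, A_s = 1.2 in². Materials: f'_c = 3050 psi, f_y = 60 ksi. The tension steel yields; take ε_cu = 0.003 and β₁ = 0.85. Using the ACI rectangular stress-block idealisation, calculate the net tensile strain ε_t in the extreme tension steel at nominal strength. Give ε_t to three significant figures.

a = A_s f_y/(0.85 f'_c b) = 1.268 in.
β₁ = 0.85, so c = a/β₁ = 1.268/0.85 = 1.492 in.
From the linear strain diagram with ε_cu = 0.003: ε_t = 0.003 (d − c)/c = 0.003 × (13 − 1.492)/1.492 = 0.0231.
Since ε_t ≥ 0.005, the section is tension-controlled.

ε_t ≈ 0.0231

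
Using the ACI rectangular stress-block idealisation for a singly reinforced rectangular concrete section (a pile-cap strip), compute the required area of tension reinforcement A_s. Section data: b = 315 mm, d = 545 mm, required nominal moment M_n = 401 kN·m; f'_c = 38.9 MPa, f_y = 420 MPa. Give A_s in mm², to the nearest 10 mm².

With M_n = 0.85 f'_c a b (d − a/2), solve the quadratic for a:
a = d − √(d² − 2M_n/(0.85 f'_c b)) = 545 − √(545² − 2 × 401×10⁶/(0.85 × 38.9 × 315)) = 75.93 mm.
A_s = 0.85 f'_c a b / f_y = 0.85 × 38.9 × 75.93 × 315 / 420 = 1883.0 mm².

A_s ≈ 1880 mm²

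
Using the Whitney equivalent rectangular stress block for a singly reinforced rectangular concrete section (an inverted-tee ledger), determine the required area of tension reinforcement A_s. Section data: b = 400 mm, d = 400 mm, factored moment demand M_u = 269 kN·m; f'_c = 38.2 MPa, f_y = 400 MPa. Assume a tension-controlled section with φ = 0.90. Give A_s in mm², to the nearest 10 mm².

M_n = M_u/φ = 269/0.90 = 298.889 kN·m.
With M_n = 0.85 f'_c a b (d − a/2), solve the quadratic for a:
a = d − √(d² − 2M_n/(0.85 f'_c b)) = 400 − √(400² − 2 × 298.889×10⁶/(0.85 × 38.2 × 400)) = 62.40 mm.
A_s = 0.85 f'_c a b / f_y = 0.85 × 38.2 × 62.40 × 400 / 400 = 2026.1 mm².

A_s ≈ 2030 mm²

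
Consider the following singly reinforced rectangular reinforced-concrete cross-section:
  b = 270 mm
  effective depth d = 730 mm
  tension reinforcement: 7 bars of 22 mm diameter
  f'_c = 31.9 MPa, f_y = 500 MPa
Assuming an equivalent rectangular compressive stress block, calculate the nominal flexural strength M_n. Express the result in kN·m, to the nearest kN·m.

A_s = 7 × 380 = 2660 mm².
T = A_s f_y = 2660 × 500 = 1330000 N = 1330 kN.
From C = T: a = T/(0.85 f'_c b) = 1330000/(0.85 × 31.9 × 270) = 181.67 mm.
M_n = T(d − a/2) = 1330 kN × (730 − 90.835) mm = 850.09 kN·m.

M_n ≈ 850 kN·m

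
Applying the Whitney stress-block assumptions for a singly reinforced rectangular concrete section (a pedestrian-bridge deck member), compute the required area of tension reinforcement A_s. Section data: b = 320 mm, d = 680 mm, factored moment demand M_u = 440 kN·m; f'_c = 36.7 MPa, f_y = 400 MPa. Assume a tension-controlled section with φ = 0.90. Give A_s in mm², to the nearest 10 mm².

A_s ≈ 1900 mm²

M_n = M_u/φ = 440/0.90 = 488.889 kN·m.
With M_n = 0.85 f'_c a b (d − a/2), solve the quadratic for a:
a = d − √(d² − 2M_n/(0.85 f'_c b)) = 680 − √(680² − 2 × 488.889×10⁶/(0.85 × 36.7 × 320)) = 76.30 mm.
A_s = 0.85 f'_c a b / f_y = 0.85 × 36.7 × 76.30 × 320 / 400 = 1904.1 mm².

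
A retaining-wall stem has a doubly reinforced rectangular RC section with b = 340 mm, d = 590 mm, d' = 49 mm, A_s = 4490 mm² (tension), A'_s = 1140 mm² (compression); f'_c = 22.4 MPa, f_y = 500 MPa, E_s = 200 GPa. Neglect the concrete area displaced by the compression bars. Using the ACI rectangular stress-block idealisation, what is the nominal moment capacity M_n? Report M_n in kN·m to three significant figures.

Assume both tension and compression steel yield.
Net tension couple steel: A_s − A'_s = 3350 mm².
a = (A_s − A'_s) f_y / (0.85 f'_c b) = 1675000/(0.85 × 22.4 × 340) = 258.74 mm.
c = a/β₁ = 258.74/0.85 = 304.40 mm; ε'_s = 0.003(c − d')/c = 0.0025 ≥ f_y/E_s = 0.0025, so compression steel does yield.
M_n = (A_s − A'_s) f_y (d − a/2) + A'_s f_y (d − d') = [1675000 × (590 − 129.37) + 570000 × (590 − 49)] × 10⁻⁶ = 771.56 + 308.37 = 1079.93 kN·m.

M_n ≈ 1080 kN·m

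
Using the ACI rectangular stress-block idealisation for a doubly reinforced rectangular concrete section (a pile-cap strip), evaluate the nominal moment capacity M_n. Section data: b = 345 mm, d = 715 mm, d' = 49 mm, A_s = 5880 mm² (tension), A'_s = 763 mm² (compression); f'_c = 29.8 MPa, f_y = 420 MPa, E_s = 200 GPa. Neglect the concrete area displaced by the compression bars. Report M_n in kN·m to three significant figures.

M_n ≈ 1490 kN·m

Assume both tension and compression steel yield.
Net tension couple steel: A_s − A'_s = 5117 mm².
a = (A_s − A'_s) f_y / (0.85 f'_c b) = 2149140/(0.85 × 29.8 × 345) = 245.93 mm.
c = a/β₁ = 245.93/0.837 = 293.82 mm; ε'_s = 0.003(c − d')/c = 0.0025 ≥ f_y/E_s = 0.0021, so compression steel does yield.
M_n = (A_s − A'_s) f_y (d − a/2) + A'_s f_y (d − d') = [2149140 × (715 − 122.965) + 320460 × (715 − 49)] × 10⁻⁶ = 1272.37 + 213.43 = 1485.80 kN·m.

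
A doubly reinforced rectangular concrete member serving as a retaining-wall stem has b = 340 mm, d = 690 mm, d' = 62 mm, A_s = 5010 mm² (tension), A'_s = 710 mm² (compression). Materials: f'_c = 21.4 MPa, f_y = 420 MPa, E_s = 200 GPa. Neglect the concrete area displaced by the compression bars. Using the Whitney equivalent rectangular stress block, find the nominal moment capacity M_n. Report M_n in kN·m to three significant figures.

M_n ≈ 1170 kN·m

Assume both tension and compression steel yield.
Net tension couple steel: A_s − A'_s = 4300 mm².
a = (A_s − A'_s) f_y / (0.85 f'_c b) = 1806000/(0.85 × 21.4 × 340) = 292.02 mm.
c = a/β₁ = 292.02/0.85 = 343.55 mm; ε'_s = 0.003(c − d')/c = 0.0025 ≥ f_y/E_s = 0.0021, so compression steel does yield.
M_n = (A_s − A'_s) f_y (d − a/2) + A'_s f_y (d − d') = [1806000 × (690 − 146.01) + 298200 × (690 − 62)] × 10⁻⁶ = 982.45 + 187.27 = 1169.72 kN·m.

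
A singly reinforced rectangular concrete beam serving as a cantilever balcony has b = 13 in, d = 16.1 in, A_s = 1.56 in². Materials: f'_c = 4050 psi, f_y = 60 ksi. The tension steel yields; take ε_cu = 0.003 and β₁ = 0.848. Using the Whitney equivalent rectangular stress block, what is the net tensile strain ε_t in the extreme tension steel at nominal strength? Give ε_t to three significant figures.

ε_t ≈ 0.0166

a = A_s f_y/(0.85 f'_c b) = 2.092 in.
β₁ = 0.848, so c = a/β₁ = 2.092/0.848 = 2.467 in.
From the linear strain diagram with ε_cu = 0.003: ε_t = 0.003 (d − c)/c = 0.003 × (16.1 − 2.467)/2.467 = 0.0166.
Since ε_t ≥ 0.005, the section is tension-controlled.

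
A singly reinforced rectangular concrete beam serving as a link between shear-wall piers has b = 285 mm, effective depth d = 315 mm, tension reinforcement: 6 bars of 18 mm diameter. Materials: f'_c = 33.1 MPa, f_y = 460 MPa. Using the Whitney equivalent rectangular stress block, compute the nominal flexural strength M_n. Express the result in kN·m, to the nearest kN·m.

A_s = 6 × 254 = 1524 mm².
T = A_s f_y = 1524 × 460 = 701040 N = 701.04 kN.
From C = T: a = T/(0.85 f'_c b) = 701040/(0.85 × 33.1 × 285) = 87.43 mm.
M_n = T(d − a/2) = 701.04 kN × (315 − 43.715) mm = 190.18 kN·m.

M_n ≈ 190 kN·m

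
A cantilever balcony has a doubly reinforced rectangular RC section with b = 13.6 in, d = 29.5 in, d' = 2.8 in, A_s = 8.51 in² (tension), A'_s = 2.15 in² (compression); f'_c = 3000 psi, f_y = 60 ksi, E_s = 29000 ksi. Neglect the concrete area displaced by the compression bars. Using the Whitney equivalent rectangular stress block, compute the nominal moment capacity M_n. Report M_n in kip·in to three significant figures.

Assume both steels yield.
a = (A_s − A'_s) f_y/(0.85 f'_c b) = (8.51 − 2.15) × 60/(0.85 × 3 × 13.6) = 11.003 in.
c = a/β₁ = 11.003/0.85 = 12.945 in; ε'_s = 0.003(c − d')/c = 0.0024 ≥ ε_y = 0.0021, so the compression steel yields.
M_n = (A_s − A'_s) f_y (d − a/2) + A'_s f_y (d − d') = 381.6 × (29.5 − 5.5015) + 129 × (29.5 − 2.8) = 9157.8 + 3444.3 = 12602.1 kip·in.

M_n ≈ 12600 kip·in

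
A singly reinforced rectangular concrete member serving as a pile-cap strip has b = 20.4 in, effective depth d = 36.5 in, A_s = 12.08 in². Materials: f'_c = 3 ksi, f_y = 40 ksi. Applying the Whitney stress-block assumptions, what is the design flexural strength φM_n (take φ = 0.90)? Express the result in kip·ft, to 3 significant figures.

φM_n ≈ 1150 kip·ft

T = A_s f_y = 12.08 × 40 = 483.2 kips.
a = T/(0.85 f'_c b) = 483.2/(0.85 × 3 × 20.4) = 9.289 in.
M_n = T(d − a/2) = 483.2 × (36.5 − 4.6445) = 15392.6 kip·in = 15392.6/12 = 1282.72 kip·ft.
φM_n = 0.90 × 1282.72 = 1154.45 kip·ft.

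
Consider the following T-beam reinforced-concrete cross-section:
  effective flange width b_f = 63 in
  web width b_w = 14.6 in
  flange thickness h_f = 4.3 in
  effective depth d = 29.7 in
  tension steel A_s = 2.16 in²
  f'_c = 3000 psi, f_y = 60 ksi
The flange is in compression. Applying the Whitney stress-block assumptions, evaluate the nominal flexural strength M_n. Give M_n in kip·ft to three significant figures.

Tension: T = A_s f_y = 2.16 × 60 = 129.6 kips.
Try a within the flange: a = T/(0.85 f'_c b_f) = 129.6/(0.85 × 3 × 63) = 0.807 in.
Since a = 0.807 ≤ h_f = 4.3 in, the stress block lies entirely in the flange; analyse as a rectangular beam of width b_f.
M_n = T(d − a/2) = 129.6 × (29.7 − 0.4035) = 3796.8 kip·in.
M_n = 3796.8/12 = 316.40 kip·ft.

M_n ≈ 316 kip·ft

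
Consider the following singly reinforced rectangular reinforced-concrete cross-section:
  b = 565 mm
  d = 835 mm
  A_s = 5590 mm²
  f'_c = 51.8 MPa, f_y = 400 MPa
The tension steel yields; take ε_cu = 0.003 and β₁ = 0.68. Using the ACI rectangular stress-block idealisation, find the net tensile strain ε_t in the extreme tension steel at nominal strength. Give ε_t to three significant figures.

ε_t ≈ 0.0160

a = A_s f_y/(0.85 f'_c b) = 89.88 mm.
β₁ = 0.68, so c = a/β₁ = 89.88/0.68 = 132.18 mm.
From the linear strain diagram with ε_cu = 0.003: ε_t = 0.003 (d − c)/c = 0.003 × (835 − 132.18)/132.18 = 0.0160.
Since ε_t ≥ 0.005, the section is tension-controlled.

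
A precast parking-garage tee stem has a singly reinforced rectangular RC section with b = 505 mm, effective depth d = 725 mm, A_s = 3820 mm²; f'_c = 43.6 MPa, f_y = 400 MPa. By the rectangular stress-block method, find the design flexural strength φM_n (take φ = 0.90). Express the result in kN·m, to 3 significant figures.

T = A_s f_y = 3820 × 400 = 1528000 N = 1528 kN.
From C = T: a = T/(0.85 f'_c b) = 1528000/(0.85 × 43.6 × 505) = 81.64 mm.
M_n = T(d − a/2) = 1528 kN × (725 − 40.82) mm = 1045.43 kN·m.
φM_n = 0.90 × 1045.43 = 940.89 kN·m.

φM_n ≈ 941 kN·m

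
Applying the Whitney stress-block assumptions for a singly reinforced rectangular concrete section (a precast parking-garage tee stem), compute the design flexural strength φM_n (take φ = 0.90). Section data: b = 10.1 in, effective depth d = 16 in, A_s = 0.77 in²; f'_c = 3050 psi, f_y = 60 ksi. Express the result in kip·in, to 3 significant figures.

φM_n ≈ 629 kip·in

T = A_s f_y = 0.77 × 60 = 46.2 kips.
a = T/(0.85 f'_c b) = 46.2/(0.85 × 3.05 × 10.1) = 1.764 in.
M_n = T(d − a/2) = 46.2 × (16 − 0.882) = 698.5 kip·in.
φM_n = 0.90 × 698.5 = 628.7 kip·in.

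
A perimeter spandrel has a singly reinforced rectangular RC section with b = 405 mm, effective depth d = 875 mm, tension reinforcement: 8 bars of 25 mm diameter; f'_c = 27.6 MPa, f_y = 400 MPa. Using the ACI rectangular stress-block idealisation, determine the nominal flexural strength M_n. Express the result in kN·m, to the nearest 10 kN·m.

A_s = 8 × 491 = 3928 mm².
T = A_s f_y = 3928 × 400 = 1571200 N = 1571.2 kN.
From C = T: a = T/(0.85 f'_c b) = 1571200/(0.85 × 27.6 × 405) = 165.37 mm.
M_n = T(d − a/2) = 1571.2 kN × (875 − 82.685) mm = 1244.89 kN·m.

M_n ≈ 1240 kN·m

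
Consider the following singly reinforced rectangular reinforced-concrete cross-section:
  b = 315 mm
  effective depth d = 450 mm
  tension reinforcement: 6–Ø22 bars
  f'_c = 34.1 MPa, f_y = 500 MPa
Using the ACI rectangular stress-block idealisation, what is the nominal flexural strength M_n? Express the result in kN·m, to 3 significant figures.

A_s = 6 × 380 = 2280 mm².
T = A_s f_y = 2280 × 500 = 1140000 N = 1140 kN.
From C = T: a = T/(0.85 f'_c b) = 1140000/(0.85 × 34.1 × 315) = 124.86 mm.
M_n = T(d − a/2) = 1140 kN × (450 − 62.43) mm = 441.83 kN·m.

M_n ≈ 442 kN·m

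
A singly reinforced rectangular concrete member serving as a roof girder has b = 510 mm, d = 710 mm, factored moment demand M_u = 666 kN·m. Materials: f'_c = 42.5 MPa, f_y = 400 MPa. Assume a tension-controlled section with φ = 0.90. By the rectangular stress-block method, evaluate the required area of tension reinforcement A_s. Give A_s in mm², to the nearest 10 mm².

A_s ≈ 2720 mm²

M_n = M_u/φ = 666/0.90 = 740 kN·m.
With M_n = 0.85 f'_c a b (d − a/2), solve the quadratic for a:
a = d − √(d² − 2M_n/(0.85 f'_c b)) = 710 − √(710² − 2 × 740×10⁶/(0.85 × 42.5 × 510)) = 59.02 mm.
A_s = 0.85 f'_c a b / f_y = 0.85 × 42.5 × 59.02 × 510 / 400 = 2718.4 mm².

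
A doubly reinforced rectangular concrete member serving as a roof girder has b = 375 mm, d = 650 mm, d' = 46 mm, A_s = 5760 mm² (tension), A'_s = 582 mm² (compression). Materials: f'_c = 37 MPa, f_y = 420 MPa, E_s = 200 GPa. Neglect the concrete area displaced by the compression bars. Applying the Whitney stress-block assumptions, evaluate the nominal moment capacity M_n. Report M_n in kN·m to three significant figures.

M_n ≈ 1360 kN·m

Assume both tension and compression steel yield.
Net tension couple steel: A_s − A'_s = 5178 mm².
a = (A_s − A'_s) f_y / (0.85 f'_c b) = 2174760/(0.85 × 37 × 375) = 184.40 mm.
c = a/β₁ = 184.40/0.786 = 234.61 mm; ε'_s = 0.003(c − d')/c = 0.0024 ≥ f_y/E_s = 0.0021, so compression steel does yield.
M_n = (A_s − A'_s) f_y (d − a/2) + A'_s f_y (d − d') = [2174760 × (650 − 92.2) + 244440 × (650 − 46)] × 10⁻⁶ = 1213.08 + 147.64 = 1360.72 kN·m.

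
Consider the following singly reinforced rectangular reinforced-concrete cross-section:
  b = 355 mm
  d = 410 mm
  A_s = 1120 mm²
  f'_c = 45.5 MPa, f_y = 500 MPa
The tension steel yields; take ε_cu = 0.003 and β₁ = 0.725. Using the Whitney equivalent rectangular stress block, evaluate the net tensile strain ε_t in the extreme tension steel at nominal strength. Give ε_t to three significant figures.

ε_t ≈ 0.0189

a = A_s f_y/(0.85 f'_c b) = 40.79 mm.
β₁ = 0.725, so c = a/β₁ = 40.79/0.725 = 56.26 mm.
From the linear strain diagram with ε_cu = 0.003: ε_t = 0.003 (d − c)/c = 0.003 × (410 − 56.26)/56.26 = 0.0189.
Since ε_t ≥ 0.005, the section is tension-controlled.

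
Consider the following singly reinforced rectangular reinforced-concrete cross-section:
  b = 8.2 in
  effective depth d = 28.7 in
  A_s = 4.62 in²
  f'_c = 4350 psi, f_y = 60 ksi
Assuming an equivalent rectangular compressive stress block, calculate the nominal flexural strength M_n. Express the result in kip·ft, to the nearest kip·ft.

M_n ≈ 557 kip·ft

T = A_s f_y = 4.62 × 60 = 277.2 kips.
a = T/(0.85 f'_c b) = 277.2/(0.85 × 4.35 × 8.2) = 9.143 in.
M_n = T(d − a/2) = 277.2 × (28.7 − 4.5715) = 6688.4 kip·in = 6688.4/12 = 557.37 kip·ft.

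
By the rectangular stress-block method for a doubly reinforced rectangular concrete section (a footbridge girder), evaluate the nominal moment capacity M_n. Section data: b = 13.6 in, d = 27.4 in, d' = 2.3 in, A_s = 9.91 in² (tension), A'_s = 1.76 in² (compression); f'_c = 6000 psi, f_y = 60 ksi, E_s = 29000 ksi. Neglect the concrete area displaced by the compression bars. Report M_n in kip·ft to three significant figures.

Assume both steels yield.
a = (A_s − A'_s) f_y/(0.85 f'_c b) = (9.91 − 1.76) × 60/(0.85 × 6 × 13.6) = 7.050 in.
c = a/β₁ = 7.050/0.75 = 9.400 in; ε'_s = 0.003(c − d')/c = 0.0023 ≥ ε_y = 0.0021, so the compression steel yields.
M_n = (A_s − A'_s) f_y (d − a/2) + A'_s f_y (d − d') = 489 × (27.4 − 3.525) + 105.6 × (27.4 − 2.3) = 11674.9 + 2650.6 = 14325.5 kip·in = 14325.5/12 = 1193.79 kip·ft.

M_n ≈ 1190 kip·ft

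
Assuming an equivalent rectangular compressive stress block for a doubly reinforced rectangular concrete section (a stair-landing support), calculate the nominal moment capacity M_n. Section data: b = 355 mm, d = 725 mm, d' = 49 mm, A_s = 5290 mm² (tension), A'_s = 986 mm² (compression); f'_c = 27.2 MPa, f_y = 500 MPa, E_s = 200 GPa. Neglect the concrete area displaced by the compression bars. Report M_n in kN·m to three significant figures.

Assume both tension and compression steel yield.
Net tension couple steel: A_s − A'_s = 4304 mm².
a = (A_s − A'_s) f_y / (0.85 f'_c b) = 2152000/(0.85 × 27.2 × 355) = 262.20 mm.
c = a/β₁ = 262.20/0.85 = 308.47 mm; ε'_s = 0.003(c − d')/c = 0.0025 ≥ f_y/E_s = 0.0025, so compression steel does yield.
M_n = (A_s − A'_s) f_y (d − a/2) + A'_s f_y (d − d') = [2152000 × (725 − 131.1) + 493000 × (725 − 49)] × 10⁻⁶ = 1278.07 + 333.27 = 1611.34 kN·m.

M_n ≈ 1610 kN·m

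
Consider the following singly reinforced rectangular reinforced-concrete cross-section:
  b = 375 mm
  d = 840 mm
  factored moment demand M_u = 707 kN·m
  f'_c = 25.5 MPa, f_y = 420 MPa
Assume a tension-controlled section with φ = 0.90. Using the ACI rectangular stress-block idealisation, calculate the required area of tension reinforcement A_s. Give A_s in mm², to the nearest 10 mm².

A_s ≈ 2400 mm²

M_n = M_u/φ = 707/0.90 = 785.556 kN·m.
With M_n = 0.85 f'_c a b (d − a/2), solve the quadratic for a:
a = d − √(d² − 2M_n/(0.85 f'_c b)) = 840 − √(840² − 2 × 785.556×10⁶/(0.85 × 25.5 × 375)) = 124.24 mm.
A_s = 0.85 f'_c a b / f_y = 0.85 × 25.5 × 124.24 × 375 / 420 = 2404.4 mm².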